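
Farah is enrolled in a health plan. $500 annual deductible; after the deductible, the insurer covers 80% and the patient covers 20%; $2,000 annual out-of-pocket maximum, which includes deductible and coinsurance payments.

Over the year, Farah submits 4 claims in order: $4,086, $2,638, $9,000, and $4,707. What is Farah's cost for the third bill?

$255.20

Claim 1 ($4,086): $500 to deductible, leaving $3,586; coinsurance $3,586 × 20% = $717.20. Patient owes $1,217.20 (running OOP $1,217.20).
Claim 2 ($2,638): 20% coinsurance on $2,638 = $527.60. Patient owes $527.60 (running OOP $1,744.80).
Claim 3 ($9,000): deductible met; 20% of $9,000 = $1,800. That would push OOP to $3,544.80, over the $2,000 cap, so patient pays $2,000 − $1,744.80 = $255.20.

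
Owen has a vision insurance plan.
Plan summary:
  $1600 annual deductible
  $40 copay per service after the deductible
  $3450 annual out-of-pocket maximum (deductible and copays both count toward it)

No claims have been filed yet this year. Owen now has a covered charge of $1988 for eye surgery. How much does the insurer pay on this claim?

$348

The full $1600 deductible is still open; $1600 of this bill applies to it.
That leaves $1988 − $1600 = $388 for the copay.
Copay on this service: $40.
Member responsibility before any cap: $1600 + $40 = $1640.
Total out-of-pocket so far would be $0 + $1640 = $1640, below the $3450 cap — no reduction.
The plan picks up $1988 − $1640 = $348.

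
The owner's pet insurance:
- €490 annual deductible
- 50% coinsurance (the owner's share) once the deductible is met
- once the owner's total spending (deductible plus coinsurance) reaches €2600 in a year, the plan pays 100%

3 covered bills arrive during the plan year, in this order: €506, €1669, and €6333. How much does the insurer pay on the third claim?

Claim 1 (€506): €490 to deductible, leaving €16; owner's 50% is €8. Cost to owner: €498. OOP to date €498. Plan pays €506 − €498 = €8.
Claim 2 (€1669): deductible met; 50% of €1669 = €834.50. Cost to owner: €834.50. OOP to date €1332.50. Insurer: €1669 − €834.50 = €834.50.
Claim 3 (€6333): deductible met; 50% of €6333 = €3166.50. Adding that to €1332.50 gives €4499, past the €2600 cap; owner pays only €2600 − €1332.50 = €1267.50. Plan pays €6333 − €1267.50 = €5065.50.

€5065.50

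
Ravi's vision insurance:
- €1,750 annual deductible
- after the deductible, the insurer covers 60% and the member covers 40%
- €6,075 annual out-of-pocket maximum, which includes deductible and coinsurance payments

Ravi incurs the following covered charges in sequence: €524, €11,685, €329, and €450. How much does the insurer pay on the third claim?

€197.40

Claim 1 (€524): fully absorbed by the deductible. Member pays €524; OOP now €524. Plan pays €524 − €524 = €0.
Claim 2 (€11,685): €1,226 to deductible, leaving €10,459; member's 40% is €4,183.60. Member pays €5,409.60; OOP now €5,933.60. Plan pays €11,685 − €5,409.60 = €6,275.40.
Claim 3 (€329): deductible already satisfied, so member's share is 40% × €329 = €131.60. Cost to member: €131.60. OOP to date €6,065.20. Insurer: €329 − €131.60 = €197.40.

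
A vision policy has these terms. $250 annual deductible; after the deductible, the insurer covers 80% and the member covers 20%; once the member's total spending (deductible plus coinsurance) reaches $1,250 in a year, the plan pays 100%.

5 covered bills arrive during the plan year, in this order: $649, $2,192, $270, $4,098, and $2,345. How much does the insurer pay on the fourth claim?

$3,670.20

#1 ($649): deductible takes $250, $399 remains; member's 20% is $79.80. Cost to member: $329.80. OOP to date $329.80. Plan pays $649 − $329.80 = $319.20.
#2 ($2,192): 20% coinsurance on $2,192 = $438.40. Cost to member: $438.40. OOP to date $768.20. Insurer: $2,192 − $438.40 = $1,753.60.
#3 ($270): deductible already satisfied, so member's share is 20% × $270 = $54. Member owes $54 (running OOP $822.20). Plan pays $270 − $54 = $216.
#4 ($4,098): deductible met; 20% of $4,098 = $819.60. Adding that to $822.20 gives $1,641.80, past the $1,250 cap; member pays only $1,250 − $822.20 = $427.80. Plan pays $4,098 − $427.80 = $3,670.20.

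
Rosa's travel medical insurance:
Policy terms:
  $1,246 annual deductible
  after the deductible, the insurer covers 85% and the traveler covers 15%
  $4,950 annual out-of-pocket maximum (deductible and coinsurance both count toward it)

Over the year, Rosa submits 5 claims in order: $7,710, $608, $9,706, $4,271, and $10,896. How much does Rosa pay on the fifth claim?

$546.65

Claim 1 ($7,710): $1,246 to deductible, leaving $6,464; traveler's 15% is $969.60. Cost to traveler: $2,215.60. OOP to date $2,215.60.
Claim 2 ($608): deductible met; 15% of $608 = $91.20. Cost to traveler: $91.20. OOP to date $2,306.80.
Claim 3 ($9,706): 15% coinsurance on $9,706 = $1,455.90. Traveler owes $1,455.90 (running OOP $3,762.70).
Claim 4 ($4,271): deductible met; 15% of $4,271 = $640.65. Cost to traveler: $640.65. OOP to date $4,403.35.
Claim 5 ($10,896): deductible met; 15% of $10,896 = $1,634.40. OOP would hit $6,037.75 > $4,950, so the cap limits the traveler to $4,950 − $4,403.35 = $546.65.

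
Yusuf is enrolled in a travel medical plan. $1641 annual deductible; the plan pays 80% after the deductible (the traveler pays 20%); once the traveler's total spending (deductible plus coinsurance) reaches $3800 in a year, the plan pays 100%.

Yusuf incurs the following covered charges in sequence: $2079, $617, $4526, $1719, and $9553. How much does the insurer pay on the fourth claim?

$1375.20

Bill 1, $2079: $1641 finishes the deductible; $438 goes to coinsurance; coinsurance $438 × 20% = $87.60. Cost to traveler: $1728.60. OOP to date $1728.60. Insurer: $2079 − $1728.60 = $350.40.
Bill 2, $617: deductible met; 20% of $617 = $123.40. Traveler owes $123.40 (running OOP $1852). Plan pays $617 − $123.40 = $493.60.
Bill 3, $4526: 20% coinsurance on $4526 = $905.20. Cost to traveler: $905.20. OOP to date $2757.20. Insurer: $4526 − $905.20 = $3620.80.
Bill 4, $1719: deductible already satisfied, so traveler's share is 20% × $1719 = $343.80. Cost to traveler: $343.80. OOP to date $3101. Insurer: $1719 − $343.80 = $1375.20.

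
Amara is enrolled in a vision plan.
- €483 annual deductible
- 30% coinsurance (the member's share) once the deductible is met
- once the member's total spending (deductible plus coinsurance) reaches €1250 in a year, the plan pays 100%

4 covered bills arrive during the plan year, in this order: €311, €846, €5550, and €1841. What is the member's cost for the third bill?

€564.80

Claim 1 (€311): all of it applies to the deductible. Member owes €311 (running OOP €311).
Claim 2 (€846): €172 finishes the deductible; €674 goes to coinsurance; member's 30% is €202.20. Member owes €374.20 (running OOP €685.20).
Claim 3 (€5550): deductible already satisfied, so member's share is 30% × €5550 = €1665. Adding that to €685.20 gives €2350.20, past the €1250 cap; member pays only €1250 − €685.20 = €564.80.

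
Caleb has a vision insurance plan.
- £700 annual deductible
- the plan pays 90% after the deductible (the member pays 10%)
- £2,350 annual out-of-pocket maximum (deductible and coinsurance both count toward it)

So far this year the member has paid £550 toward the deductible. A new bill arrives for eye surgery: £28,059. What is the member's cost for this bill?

Deductible still to meet: £700 − £550 = £150.
That leaves £28,059 − £150 = £27,909 for coinsurance.
10% of £27,909 = £2,790.90 falls to the member.
Member responsibility before any cap: £150 + £2,790.90 = £2,940.90.
That would bring total out-of-pocket to £3,490.90, past the £2,350 cap. The member is capped at £2,350 − £550 = £1,800 on this claim.

£1,800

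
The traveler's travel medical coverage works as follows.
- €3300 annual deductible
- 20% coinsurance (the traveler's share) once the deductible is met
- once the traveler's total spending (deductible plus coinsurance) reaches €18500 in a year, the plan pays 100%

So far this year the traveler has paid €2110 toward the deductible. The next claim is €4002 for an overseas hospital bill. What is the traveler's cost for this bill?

Remaining deductible: €3300 − €2110 = €1190.
After the €1190 deductible portion, €4002 − €1190 = €2812 is subject to coinsurance.
Traveler's 20% share of €2812 is €562.40.
Traveler responsibility before any cap: €1190 + €562.40 = €1752.40.
Year-to-date out-of-pocket becomes €2110 + €1752.40 = €3862.40, still under the €18500 maximum, so no cap applies.

€1752.40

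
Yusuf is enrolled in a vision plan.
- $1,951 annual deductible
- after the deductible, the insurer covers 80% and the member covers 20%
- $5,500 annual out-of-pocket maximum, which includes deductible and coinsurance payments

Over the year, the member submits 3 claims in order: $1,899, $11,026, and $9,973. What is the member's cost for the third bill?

$1,354.20

Claim 1 — $1,899: fully absorbed by the deductible. Member pays $1,899; OOP now $1,899.
Claim 2 — $11,026: $52 to deductible, leaving $10,974; member's 20% is $2,194.80. Cost to member: $2,246.80. OOP to date $4,145.80.
Claim 3 — $9,973: deductible met; 20% of $9,973 = $1,994.60. OOP would hit $6,140.40 > $5,500, so the cap limits the member to $5,500 − $4,145.80 = $1,354.20.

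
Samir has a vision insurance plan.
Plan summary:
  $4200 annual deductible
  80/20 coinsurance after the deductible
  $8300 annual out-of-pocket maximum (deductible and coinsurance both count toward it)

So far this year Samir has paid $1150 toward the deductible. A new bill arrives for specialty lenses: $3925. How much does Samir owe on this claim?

$3225

Deductible still to meet: $4200 − $1150 = $3050.
The remaining $875 (= $3925 − $3050) moves to coinsurance.
Member's 20% share of $875 is $175.
So the member owes $3050 + $175 = $3225 before any cap.
Cumulative spending $1150 + $3225 = $4375 stays under the $8300 maximum.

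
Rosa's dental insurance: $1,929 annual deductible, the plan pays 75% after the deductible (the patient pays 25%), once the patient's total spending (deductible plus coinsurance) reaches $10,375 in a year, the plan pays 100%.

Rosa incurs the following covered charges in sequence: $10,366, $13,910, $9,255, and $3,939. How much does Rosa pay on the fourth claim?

$545.50

Claim 1 — $10,366: $1,929 to deductible, leaving $8,437; coinsurance $8,437 × 25% = $2,109.25. Patient pays $4,038.25; OOP now $4,038.25.
Claim 2 — $13,910: deductible met; 25% of $13,910 = $3,477.50. Cost to patient: $3,477.50. OOP to date $7,515.75.
Claim 3 — $9,255: deductible already satisfied, so patient's share is 25% × $9,255 = $2,313.75. Cost to patient: $2,313.75. OOP to date $9,829.50.
Claim 4 — $3,939: 25% coinsurance on $3,939 = $984.75. That would push OOP to $10,814.25, over the $10,375 cap, so patient pays $10,375 − $9,829.50 = $545.50.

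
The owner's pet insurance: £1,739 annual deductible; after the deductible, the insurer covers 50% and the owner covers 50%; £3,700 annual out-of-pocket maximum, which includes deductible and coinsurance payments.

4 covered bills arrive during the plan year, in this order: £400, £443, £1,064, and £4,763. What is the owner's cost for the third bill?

£980

#1 (£400): all of it applies to the deductible. Owner owes £400 (running OOP £400).
#2 (£443): all of it applies to the deductible. Owner owes £443 (running OOP £843).
#3 (£1,064): £896 to deductible, leaving £168; owner's 50% is £84. Owner owes £980 (running OOP £1,823).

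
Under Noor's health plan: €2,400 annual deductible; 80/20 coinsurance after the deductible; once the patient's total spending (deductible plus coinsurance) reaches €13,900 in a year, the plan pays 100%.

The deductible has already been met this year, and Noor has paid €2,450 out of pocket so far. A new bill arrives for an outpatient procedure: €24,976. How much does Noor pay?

With the deductible met, the entire €24,976 is subject to coinsurance.
Coinsurance: €24,976 × 20% = €4,995.20.
Year-to-date out-of-pocket becomes €2,450 + €4,995.20 = €7,445.20, still under the €13,900 maximum, so no cap applies.

€4,995.20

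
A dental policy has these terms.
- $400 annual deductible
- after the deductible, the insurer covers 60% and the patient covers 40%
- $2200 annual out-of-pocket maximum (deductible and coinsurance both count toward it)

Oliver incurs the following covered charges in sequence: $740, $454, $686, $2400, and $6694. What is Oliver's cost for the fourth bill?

#1 ($740): $400 to deductible, leaving $340; coinsurance $340 × 40% = $136. Patient owes $536 (running OOP $536).
#2 ($454): deductible already satisfied, so patient's share is 40% × $454 = $181.60. Patient owes $181.60 (running OOP $717.60).
#3 ($686): deductible met; 40% of $686 = $274.40. Cost to patient: $274.40. OOP to date $992.
#4 ($2400): deductible met; 40% of $2400 = $960. Cost to patient: $960. OOP to date $1952.

$960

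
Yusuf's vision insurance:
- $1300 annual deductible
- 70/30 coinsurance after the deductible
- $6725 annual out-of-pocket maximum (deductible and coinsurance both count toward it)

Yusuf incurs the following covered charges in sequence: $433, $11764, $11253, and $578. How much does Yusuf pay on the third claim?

$2155.90

Bill 1, $433: all of it applies to the deductible. Member owes $433 (running OOP $433).
Bill 2, $11764: deductible takes $867, $10897 remains; coinsurance $10897 × 30% = $3269.10. Member owes $4136.10 (running OOP $4569.10).
Bill 3, $11253: deductible already satisfied, so member's share is 30% × $11253 = $3375.90. That would push OOP to $7945, over the $6725 cap, so member pays $6725 − $4569.10 = $2155.90.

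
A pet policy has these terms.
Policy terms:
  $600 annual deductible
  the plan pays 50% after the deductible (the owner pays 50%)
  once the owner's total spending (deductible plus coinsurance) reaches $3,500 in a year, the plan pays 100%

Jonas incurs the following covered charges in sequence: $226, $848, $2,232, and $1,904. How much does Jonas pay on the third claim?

Claim 1 — $226: entire amount goes to the deductible. Cost to owner: $226. OOP to date $226.
Claim 2 — $848: $374 to deductible, leaving $474; coinsurance $474 × 50% = $237. Owner pays $611; OOP now $837.
Claim 3 — $2,232: deductible met; 50% of $2,232 = $1,116. Cost to owner: $1,116. OOP to date $1,953.

$1,116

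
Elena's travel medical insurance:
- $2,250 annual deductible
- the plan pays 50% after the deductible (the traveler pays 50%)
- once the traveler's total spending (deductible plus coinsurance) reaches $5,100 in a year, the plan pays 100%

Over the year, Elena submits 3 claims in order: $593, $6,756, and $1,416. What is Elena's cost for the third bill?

Claim 1 — $593: fully absorbed by the deductible. Traveler owes $593 (running OOP $593).
Claim 2 — $6,756: deductible takes $1,657, $5,099 remains; traveler's 50% is $2,549.50. Cost to traveler: $4,206.50. OOP to date $4,799.50.
Claim 3 — $1,416: 50% coinsurance on $1,416 = $708. Adding that to $4,799.50 gives $5,507.50, past the $5,100 cap; traveler pays only $5,100 − $4,799.50 = $300.50.

$300.50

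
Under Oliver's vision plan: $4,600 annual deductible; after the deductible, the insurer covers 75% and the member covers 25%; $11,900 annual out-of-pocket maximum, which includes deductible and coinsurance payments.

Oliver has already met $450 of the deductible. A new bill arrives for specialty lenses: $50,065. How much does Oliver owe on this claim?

Deductible still to meet: $4,600 − $450 = $4,150.
After the $4,150 deductible portion, $50,065 − $4,150 = $45,915 is subject to coinsurance.
Member's 25% share of $45,915 is $11,478.75.
Member responsibility before any cap: $4,150 + $11,478.75 = $15,628.75.
Adding $15,628.75 to the $450 already spent would give $16,078.75, which exceeds the $11,900 cap; the member pays just $11,900 − $450 = $11,450.

$11,450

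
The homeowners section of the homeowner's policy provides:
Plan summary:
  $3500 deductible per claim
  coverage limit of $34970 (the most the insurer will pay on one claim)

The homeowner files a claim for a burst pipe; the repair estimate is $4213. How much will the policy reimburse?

After the deductible, $4213 − $3500 = $713 remains.
That's under the $34970 cap, so the insurer reimburses the full $713.

$713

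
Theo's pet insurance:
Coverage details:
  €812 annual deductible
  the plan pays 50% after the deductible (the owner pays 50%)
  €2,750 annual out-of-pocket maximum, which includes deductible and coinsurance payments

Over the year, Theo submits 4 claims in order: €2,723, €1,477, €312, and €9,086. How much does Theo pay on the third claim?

€156

#1 (€2,723): €812 to deductible, leaving €1,911; owner's 50% is €955.50. Cost to owner: €1,767.50. OOP to date €1,767.50.
#2 (€1,477): 50% coinsurance on €1,477 = €738.50. Cost to owner: €738.50. OOP to date €2,506.
#3 (€312): deductible already satisfied, so owner's share is 50% × €312 = €156. Owner pays €156; OOP now €2,662.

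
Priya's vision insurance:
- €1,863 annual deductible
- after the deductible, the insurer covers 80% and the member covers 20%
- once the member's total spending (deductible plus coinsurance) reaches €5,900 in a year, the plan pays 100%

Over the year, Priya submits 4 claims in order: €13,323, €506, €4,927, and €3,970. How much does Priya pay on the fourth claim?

€658.40

Claim 1 — €13,323: €1,863 finishes the deductible; €11,460 goes to coinsurance; coinsurance €11,460 × 20% = €2,292. Member pays €4,155; OOP now €4,155.
Claim 2 — €506: deductible already satisfied, so member's share is 20% × €506 = €101.20. Cost to member: €101.20. OOP to date €4,256.20.
Claim 3 — €4,927: 20% coinsurance on €4,927 = €985.40. Member owes €985.40 (running OOP €5,241.60).
Claim 4 — €3,970: 20% coinsurance on €3,970 = €794. OOP would hit €6,035.60 > €5,900, so the cap limits the member to €5,900 − €5,241.60 = €658.40.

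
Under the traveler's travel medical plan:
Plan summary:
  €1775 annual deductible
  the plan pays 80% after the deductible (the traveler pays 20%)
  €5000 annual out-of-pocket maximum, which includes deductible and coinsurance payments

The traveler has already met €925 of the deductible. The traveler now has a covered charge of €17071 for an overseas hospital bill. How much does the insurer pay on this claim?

€12996

€925 of the €1775 deductible is already met, leaving €850.
After the €850 deductible portion, €17071 − €850 = €16221 is subject to coinsurance.
Traveler's 20% share of €16221 is €3244.20.
Traveler responsibility before any cap: €850 + €3244.20 = €4094.20.
Adding €4094.20 to the €925 already spent would give €5019.20, which exceeds the €5000 cap; the traveler pays just €5000 − €925 = €4075.
Insurer pays the balance: €17071 − €4075 = €12996.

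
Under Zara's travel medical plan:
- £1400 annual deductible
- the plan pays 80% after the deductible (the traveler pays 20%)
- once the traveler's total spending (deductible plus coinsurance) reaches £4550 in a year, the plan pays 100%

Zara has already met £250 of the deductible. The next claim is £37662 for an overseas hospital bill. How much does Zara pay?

£4300

£250 of the £1400 deductible is already met, leaving £1150.
The remaining £36512 (= £37662 − £1150) moves to coinsurance.
Traveler's 20% share of £36512 is £7302.40.
So the traveler owes £1150 + £7302.40 = £8452.40 before any cap.
Year-to-date out-of-pocket would reach £250 + £8452.40 = £8702.40, above the £4550 maximum, so the traveler pays only £4550 − £250 = £4300.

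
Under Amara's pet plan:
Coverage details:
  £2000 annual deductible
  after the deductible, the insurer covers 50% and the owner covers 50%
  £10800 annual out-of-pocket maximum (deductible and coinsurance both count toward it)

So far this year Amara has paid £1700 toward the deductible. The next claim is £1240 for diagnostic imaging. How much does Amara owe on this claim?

£770

Remaining deductible: £2000 − £1700 = £300.
That leaves £1240 − £300 = £940 for coinsurance.
Owner's 50% share of £940 is £470.
Owner responsibility before any cap: £300 + £470 = £770.
Cumulative spending £1700 + £770 = £2470 stays under the £10800 maximum.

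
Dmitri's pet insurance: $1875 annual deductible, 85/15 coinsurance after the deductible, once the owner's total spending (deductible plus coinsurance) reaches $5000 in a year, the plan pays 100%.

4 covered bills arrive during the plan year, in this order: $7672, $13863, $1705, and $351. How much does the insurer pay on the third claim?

Claim 1 — $7672: $1875 to deductible, leaving $5797; coinsurance $5797 × 15% = $869.55. Owner pays $2744.55; OOP now $2744.55. Plan pays $7672 − $2744.55 = $4927.45.
Claim 2 — $13863: deductible already satisfied, so owner's share is 15% × $13863 = $2079.45. Cost to owner: $2079.45. OOP to date $4824. Plan pays $13863 − $2079.45 = $11783.55.
Claim 3 — $1705: deductible met; 15% of $1705 = $255.75. That would push OOP to $5079.75, over the $5000 cap, so owner pays $5000 − $4824 = $176. Insurer: $1705 − $176 = $1529.

$1529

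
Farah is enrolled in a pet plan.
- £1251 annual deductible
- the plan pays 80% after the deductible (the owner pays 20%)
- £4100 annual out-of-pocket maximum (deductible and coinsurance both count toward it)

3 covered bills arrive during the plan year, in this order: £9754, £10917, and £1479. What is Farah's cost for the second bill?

£1148.40

Bill 1, £9754: £1251 finishes the deductible; £8503 goes to coinsurance; 20% of £8503 = £1700.60. Cost to owner: £2951.60. OOP to date £2951.60.
Bill 2, £10917: deductible met; 20% of £10917 = £2183.40. OOP would hit £5135 > £4100, so the cap limits the owner to £4100 − £2951.60 = £1148.40.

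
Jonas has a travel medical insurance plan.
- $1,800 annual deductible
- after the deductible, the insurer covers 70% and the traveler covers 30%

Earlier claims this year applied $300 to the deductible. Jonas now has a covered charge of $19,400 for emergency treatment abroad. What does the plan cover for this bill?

$12,530

Deductible still to meet: $1,800 − $300 = $1,500.
That leaves $19,400 − $1,500 = $17,900 for coinsurance.
Coinsurance: $17,900 × 30% = $5,370.
That puts the traveler's cost at $1,500 + $5,370 = $6,870.
Insurer pays the balance: $19,400 − $6,870 = $12,530.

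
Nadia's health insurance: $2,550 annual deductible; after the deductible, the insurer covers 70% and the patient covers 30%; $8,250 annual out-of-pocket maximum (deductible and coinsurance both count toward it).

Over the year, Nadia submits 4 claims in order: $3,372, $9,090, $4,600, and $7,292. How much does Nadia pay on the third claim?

$1,380

Bill 1, $3,372: $2,550 to deductible, leaving $822; patient's 30% is $246.60. Cost to patient: $2,796.60. OOP to date $2,796.60.
Bill 2, $9,090: deductible already satisfied, so patient's share is 30% × $9,090 = $2,727. Cost to patient: $2,727. OOP to date $5,523.60.
Bill 3, $4,600: deductible met; 30% of $4,600 = $1,380. Cost to patient: $1,380. OOP to date $6,903.60.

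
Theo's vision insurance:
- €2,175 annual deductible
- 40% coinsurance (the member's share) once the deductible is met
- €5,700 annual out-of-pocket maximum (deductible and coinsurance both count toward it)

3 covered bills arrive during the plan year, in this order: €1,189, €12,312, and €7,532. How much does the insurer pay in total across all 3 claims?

€15,333

Claim 1 — €1,189: all of it applies to the deductible. Cost to member: €1,189. OOP to date €1,189. Plan pays €1,189 − €1,189 = €0.
Claim 2 — €12,312: deductible takes €986, €11,326 remains; 40% of €11,326 = €4,530.40. Together that's €986 + €4,530.40 = €5,516.40. That would push OOP to €6,705.40, over the €5,700 cap, so member pays €5,700 − €1,189 = €4,511. Plan pays €12,312 − €4,511 = €7,801.
Claim 3 — €7,532: 40% coinsurance on €7,532 = €3,012.80. OOP would hit €8,712.80 > €5,700, so the cap limits the member to €5,700 − €5,700 = €0. Plan pays €7,532 − €0 = €7,532.
Insurer total = bills − member's total = €21,033 − €5,700 = €15,333.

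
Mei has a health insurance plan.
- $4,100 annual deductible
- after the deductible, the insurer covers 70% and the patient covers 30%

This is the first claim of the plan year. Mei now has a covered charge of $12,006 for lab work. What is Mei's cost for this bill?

$6,471.80

The full $4,100 deductible is still open; $4,100 of this bill applies to it.
After the $4,100 deductible portion, $12,006 − $4,100 = $7,906 is subject to coinsurance.
Patient's 30% share of $7,906 is $2,371.80.
Patient responsibility: $4,100 + $2,371.80 = $6,471.80.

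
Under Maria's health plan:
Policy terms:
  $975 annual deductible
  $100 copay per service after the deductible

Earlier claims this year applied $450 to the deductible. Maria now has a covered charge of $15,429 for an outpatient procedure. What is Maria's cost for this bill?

Remaining deductible: $975 − $450 = $525.
After the $525 deductible portion, $15,429 − $525 = $14,904 is subject to the copay.
Copay on this service: $100.
That puts the patient's cost at $525 + $100 = $625.

$625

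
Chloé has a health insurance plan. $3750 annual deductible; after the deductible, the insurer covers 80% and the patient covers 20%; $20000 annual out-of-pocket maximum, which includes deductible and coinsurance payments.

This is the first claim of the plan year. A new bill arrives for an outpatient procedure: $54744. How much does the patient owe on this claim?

Deductible not yet touched, so the first $3750 of the bill goes to the deductible.
After the $3750 deductible portion, $54744 − $3750 = $50994 is subject to coinsurance.
Coinsurance: $50994 × 20% = $10198.80.
That puts the patient's cost at $3750 + $10198.80 = $13948.80 before any cap.
Year-to-date out-of-pocket becomes $0 + $13948.80 = $13948.80, still under the $20000 maximum, so no cap applies.

$13948.80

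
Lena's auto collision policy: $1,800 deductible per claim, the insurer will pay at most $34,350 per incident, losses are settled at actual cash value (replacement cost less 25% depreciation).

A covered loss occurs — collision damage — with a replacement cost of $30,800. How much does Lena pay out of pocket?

$9,500

At 25% depreciation, ACV = $30,800 − $7,700 = $23,100.
Subtract the deductible: $23,100 − $1,800 = $21,300.
$21,300 is within the $34,350 limit, so the insurer pays $21,300.
The driver bears the rest of the original loss: $30,800 − $21,300 = $9,500.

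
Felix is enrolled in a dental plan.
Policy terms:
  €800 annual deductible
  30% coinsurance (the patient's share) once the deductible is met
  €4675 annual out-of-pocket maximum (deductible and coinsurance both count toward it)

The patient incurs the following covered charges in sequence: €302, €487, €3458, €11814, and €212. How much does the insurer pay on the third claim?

Claim 1 — €302: all of it applies to the deductible. Cost to patient: €302. OOP to date €302. Insurer: €302 − €302 = €0.
Claim 2 — €487: fully absorbed by the deductible. Patient owes €487 (running OOP €789). Plan pays €487 − €487 = €0.
Claim 3 — €3458: €11 to deductible, leaving €3447; patient's 30% is €1034.10. Cost to patient: €1045.10. OOP to date €1834.10. Plan pays €3458 − €1045.10 = €2412.90.

€2412.90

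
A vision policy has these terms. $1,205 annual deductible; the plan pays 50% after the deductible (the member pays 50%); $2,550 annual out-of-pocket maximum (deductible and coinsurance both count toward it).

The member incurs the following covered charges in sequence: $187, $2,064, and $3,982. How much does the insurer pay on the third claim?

$3,160

Claim 1 ($187): all of it applies to the deductible. Member owes $187 (running OOP $187). Plan pays $187 − $187 = $0.
Claim 2 ($2,064): $1,018 to deductible, leaving $1,046; member's 50% is $523. Cost to member: $1,541. OOP to date $1,728. Insurer: $2,064 − $1,541 = $523.
Claim 3 ($3,982): deductible met; 50% of $3,982 = $1,991. Adding that to $1,728 gives $3,719, past the $2,550 cap; member pays only $2,550 − $1,728 = $822. Plan pays $3,982 − $822 = $3,160.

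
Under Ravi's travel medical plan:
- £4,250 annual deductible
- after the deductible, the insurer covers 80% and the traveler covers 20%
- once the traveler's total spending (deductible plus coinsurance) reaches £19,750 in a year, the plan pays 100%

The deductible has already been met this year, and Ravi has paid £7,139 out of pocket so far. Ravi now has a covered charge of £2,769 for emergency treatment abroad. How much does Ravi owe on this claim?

The deductible is already satisfied, so the full bill goes to coinsurance.
20% of £2,769 = £553.80 falls to the traveler.
Year-to-date out-of-pocket becomes £7,139 + £553.80 = £7,692.80, still under the £19,750 maximum, so no cap applies.

£553.80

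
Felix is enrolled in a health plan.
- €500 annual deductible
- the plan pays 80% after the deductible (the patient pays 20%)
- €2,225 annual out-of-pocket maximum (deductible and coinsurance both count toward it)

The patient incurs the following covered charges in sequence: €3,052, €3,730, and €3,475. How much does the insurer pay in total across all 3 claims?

€8,032

Claim 1 — €3,052: €500 finishes the deductible; €2,552 goes to coinsurance; 20% of €2,552 = €510.40. Patient owes €1,010.40 (running OOP €1,010.40). Plan pays €3,052 − €1,010.40 = €2,041.60.
Claim 2 — €3,730: deductible met; 20% of €3,730 = €746. Cost to patient: €746. OOP to date €1,756.40. Insurer: €3,730 − €746 = €2,984.
Claim 3 — €3,475: deductible already satisfied, so patient's share is 20% × €3,475 = €695. That would push OOP to €2,451.40, over the €2,225 cap, so patient pays €2,225 − €1,756.40 = €468.60. Plan pays €3,475 − €468.60 = €3,006.40.
Insurer total: €2,041.60 + €2,984 + €3,006.40 = €8,032.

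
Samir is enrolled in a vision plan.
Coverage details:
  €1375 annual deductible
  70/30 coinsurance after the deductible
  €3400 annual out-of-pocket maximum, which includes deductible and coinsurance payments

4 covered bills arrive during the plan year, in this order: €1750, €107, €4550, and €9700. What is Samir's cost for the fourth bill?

#1 (€1750): €1375 finishes the deductible; €375 goes to coinsurance; 30% of €375 = €112.50. Cost to member: €1487.50. OOP to date €1487.50.
#2 (€107): 30% coinsurance on €107 = €32.10. Member pays €32.10; OOP now €1519.60.
#3 (€4550): 30% coinsurance on €4550 = €1365. Member pays €1365; OOP now €2884.60.
#4 (€9700): deductible already satisfied, so member's share is 30% × €9700 = €2910. That would push OOP to €5794.60, over the €3400 cap, so member pays €3400 − €2884.60 = €515.40.

€515.40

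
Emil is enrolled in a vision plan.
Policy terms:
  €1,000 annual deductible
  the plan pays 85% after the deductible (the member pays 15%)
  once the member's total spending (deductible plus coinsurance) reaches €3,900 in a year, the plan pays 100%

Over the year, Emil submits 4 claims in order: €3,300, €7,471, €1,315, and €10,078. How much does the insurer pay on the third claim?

€1,117.75

Claim 1 (€3,300): €1,000 finishes the deductible; €2,300 goes to coinsurance; member's 15% is €345. Member owes €1,345 (running OOP €1,345). Insurer: €3,300 − €1,345 = €1,955.
Claim 2 (€7,471): 15% coinsurance on €7,471 = €1,120.65. Member pays €1,120.65; OOP now €2,465.65. Insurer: €7,471 − €1,120.65 = €6,350.35.
Claim 3 (€1,315): 15% coinsurance on €1,315 = €197.25. Cost to member: €197.25. OOP to date €2,662.90. Plan pays €1,315 − €197.25 = €1,117.75.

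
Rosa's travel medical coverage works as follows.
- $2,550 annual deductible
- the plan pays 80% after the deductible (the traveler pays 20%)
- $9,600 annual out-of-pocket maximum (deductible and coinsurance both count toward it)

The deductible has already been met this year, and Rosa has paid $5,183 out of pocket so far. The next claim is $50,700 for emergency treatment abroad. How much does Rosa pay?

The deductible is already satisfied, so the full bill goes to coinsurance.
Traveler's 20% share of $50,700 is $10,140.
Year-to-date out-of-pocket would reach $5,183 + $10,140 = $15,323, above the $9,600 maximum, so the traveler pays only $9,600 − $5,183 = $4,417.

$4,417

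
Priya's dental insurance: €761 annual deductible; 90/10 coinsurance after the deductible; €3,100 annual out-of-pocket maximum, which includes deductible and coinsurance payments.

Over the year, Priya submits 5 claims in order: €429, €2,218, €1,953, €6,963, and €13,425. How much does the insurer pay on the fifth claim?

€12,166.20

Claim 1 (€429): all of it applies to the deductible. Patient pays €429; OOP now €429. Insurer: €429 − €429 = €0.
Claim 2 (€2,218): €332 to deductible, leaving €1,886; coinsurance €1,886 × 10% = €188.60. Cost to patient: €520.60. OOP to date €949.60. Plan pays €2,218 − €520.60 = €1,697.40.
Claim 3 (€1,953): 10% coinsurance on €1,953 = €195.30. Patient owes €195.30 (running OOP €1,144.90). Insurer: €1,953 − €195.30 = €1,757.70.
Claim 4 (€6,963): 10% coinsurance on €6,963 = €696.30. Cost to patient: €696.30. OOP to date €1,841.20. Insurer: €6,963 − €696.30 = €6,266.70.
Claim 5 (€13,425): deductible met; 10% of €13,425 = €1,342.50. Adding that to €1,841.20 gives €3,183.70, past the €3,100 cap; patient pays only €3,100 − €1,841.20 = €1,258.80. Plan pays €13,425 − €1,258.80 = €12,166.20.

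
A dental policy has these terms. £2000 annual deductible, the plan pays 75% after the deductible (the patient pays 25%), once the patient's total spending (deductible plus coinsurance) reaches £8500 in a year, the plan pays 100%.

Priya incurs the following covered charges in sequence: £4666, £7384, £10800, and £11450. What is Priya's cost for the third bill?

£2700

#1 (£4666): deductible takes £2000, £2666 remains; coinsurance £2666 × 25% = £666.50. Patient owes £2666.50 (running OOP £2666.50).
#2 (£7384): deductible already satisfied, so patient's share is 25% × £7384 = £1846. Patient owes £1846 (running OOP £4512.50).
#3 (£10800): deductible met; 25% of £10800 = £2700. Patient owes £2700 (running OOP £7212.50).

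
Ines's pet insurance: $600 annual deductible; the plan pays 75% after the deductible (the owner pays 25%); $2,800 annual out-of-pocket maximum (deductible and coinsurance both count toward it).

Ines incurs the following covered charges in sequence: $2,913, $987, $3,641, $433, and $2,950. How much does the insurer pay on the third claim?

$2,730.75

Claim 1 ($2,913): $600 to deductible, leaving $2,313; owner's 25% is $578.25. Cost to owner: $1,178.25. OOP to date $1,178.25. Plan pays $2,913 − $1,178.25 = $1,734.75.
Claim 2 ($987): 25% coinsurance on $987 = $246.75. Cost to owner: $246.75. OOP to date $1,425. Plan pays $987 − $246.75 = $740.25.
Claim 3 ($3,641): deductible already satisfied, so owner's share is 25% × $3,641 = $910.25. Cost to owner: $910.25. OOP to date $2,335.25. Plan pays $3,641 − $910.25 = $2,730.75.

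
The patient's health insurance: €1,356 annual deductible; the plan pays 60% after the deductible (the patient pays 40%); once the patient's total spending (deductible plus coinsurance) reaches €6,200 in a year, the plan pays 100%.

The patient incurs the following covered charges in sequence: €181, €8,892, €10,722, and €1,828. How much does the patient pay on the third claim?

€1,757.20

Bill 1, €181: fully absorbed by the deductible. Patient owes €181 (running OOP €181).
Bill 2, €8,892: €1,175 to deductible, leaving €7,717; 40% of €7,717 = €3,086.80. Patient pays €4,261.80; OOP now €4,442.80.
Bill 3, €10,722: deductible already satisfied, so patient's share is 40% × €10,722 = €4,288.80. Adding that to €4,442.80 gives €8,731.60, past the €6,200 cap; patient pays only €6,200 − €4,442.80 = €1,757.20.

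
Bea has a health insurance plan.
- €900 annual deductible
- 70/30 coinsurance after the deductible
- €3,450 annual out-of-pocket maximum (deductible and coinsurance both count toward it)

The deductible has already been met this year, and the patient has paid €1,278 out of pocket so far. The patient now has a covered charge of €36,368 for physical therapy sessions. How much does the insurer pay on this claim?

€34,196

The deductible is already satisfied, so the full bill goes to coinsurance.
30% of €36,368 = €10,910.40 falls to the patient.
That would bring total out-of-pocket to €12,188.40, past the €3,450 cap. The patient is capped at €3,450 − €1,278 = €2,172 on this claim.
The insurer covers the remainder: €36,368 − €2,172 = €34,196.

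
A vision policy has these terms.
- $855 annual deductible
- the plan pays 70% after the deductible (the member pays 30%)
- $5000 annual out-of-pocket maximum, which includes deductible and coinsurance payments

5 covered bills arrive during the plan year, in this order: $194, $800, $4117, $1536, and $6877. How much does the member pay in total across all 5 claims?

$4655.70

Claim 1 ($194): entire amount goes to the deductible. Member pays $194; OOP now $194.
Claim 2 ($800): $661 finishes the deductible; $139 goes to coinsurance; coinsurance $139 × 30% = $41.70. Cost to member: $702.70. OOP to date $896.70.
Claim 3 ($4117): deductible already satisfied, so member's share is 30% × $4117 = $1235.10. Cost to member: $1235.10. OOP to date $2131.80.
Claim 4 ($1536): deductible met; 30% of $1536 = $460.80. Member pays $460.80; OOP now $2592.60.
Claim 5 ($6877): 30% coinsurance on $6877 = $2063.10. Member pays $2063.10; OOP now $4655.70.
Total paid by the member: $194 + $702.70 + $1235.10 + $460.80 + $2063.10 = $4655.70.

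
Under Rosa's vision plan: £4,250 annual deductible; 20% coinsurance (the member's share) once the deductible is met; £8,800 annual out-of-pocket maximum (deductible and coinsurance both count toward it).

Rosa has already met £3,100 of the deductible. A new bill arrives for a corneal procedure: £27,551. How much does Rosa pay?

£5,700

Deductible still to meet: £4,250 − £3,100 = £1,150.
That leaves £27,551 − £1,150 = £26,401 for coinsurance.
Coinsurance: £26,401 × 20% = £5,280.20.
That puts the member's cost at £1,150 + £5,280.20 = £6,430.20 before any cap.
That would bring total out-of-pocket to £9,530.20, past the £8,800 cap. The member is capped at £8,800 − £3,100 = £5,700 on this claim.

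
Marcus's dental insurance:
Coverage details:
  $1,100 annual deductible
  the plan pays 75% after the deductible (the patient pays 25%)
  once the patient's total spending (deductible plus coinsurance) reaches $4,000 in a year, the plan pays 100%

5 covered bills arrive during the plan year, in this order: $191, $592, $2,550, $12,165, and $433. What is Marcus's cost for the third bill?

$875.25

#1 ($191): all of it applies to the deductible. Patient pays $191; OOP now $191.
#2 ($592): fully absorbed by the deductible. Cost to patient: $592. OOP to date $783.
#3 ($2,550): deductible takes $317, $2,233 remains; patient's 25% is $558.25. Patient owes $875.25 (running OOP $1,658.25).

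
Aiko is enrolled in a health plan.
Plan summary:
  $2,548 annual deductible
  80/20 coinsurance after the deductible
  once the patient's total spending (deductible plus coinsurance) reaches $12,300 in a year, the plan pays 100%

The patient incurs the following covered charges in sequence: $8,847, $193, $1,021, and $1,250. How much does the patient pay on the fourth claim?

$250

Bill 1, $8,847: deductible takes $2,548, $6,299 remains; coinsurance $6,299 × 20% = $1,259.80. Patient owes $3,807.80 (running OOP $3,807.80).
Bill 2, $193: deductible met; 20% of $193 = $38.60. Cost to patient: $38.60. OOP to date $3,846.40.
Bill 3, $1,021: deductible already satisfied, so patient's share is 20% × $1,021 = $204.20. Patient owes $204.20 (running OOP $4,050.60).
Bill 4, $1,250: deductible met; 20% of $1,250 = $250. Patient pays $250; OOP now $4,300.60.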